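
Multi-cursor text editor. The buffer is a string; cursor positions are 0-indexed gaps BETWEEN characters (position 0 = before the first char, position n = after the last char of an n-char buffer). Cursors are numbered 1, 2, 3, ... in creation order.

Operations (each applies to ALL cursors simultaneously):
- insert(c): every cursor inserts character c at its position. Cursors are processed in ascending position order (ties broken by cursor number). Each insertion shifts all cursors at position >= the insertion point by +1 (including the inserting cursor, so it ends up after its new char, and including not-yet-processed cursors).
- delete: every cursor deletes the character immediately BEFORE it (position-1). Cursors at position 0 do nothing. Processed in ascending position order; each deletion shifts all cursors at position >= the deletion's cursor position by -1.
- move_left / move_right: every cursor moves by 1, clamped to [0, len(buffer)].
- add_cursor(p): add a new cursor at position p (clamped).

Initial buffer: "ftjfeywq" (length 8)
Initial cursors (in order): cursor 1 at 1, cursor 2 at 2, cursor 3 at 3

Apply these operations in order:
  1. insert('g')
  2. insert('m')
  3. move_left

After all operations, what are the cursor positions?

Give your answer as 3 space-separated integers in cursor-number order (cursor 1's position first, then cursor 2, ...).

Answer: 2 5 8

Derivation:
After op 1 (insert('g')): buffer="fgtgjgfeywq" (len 11), cursors c1@2 c2@4 c3@6, authorship .1.2.3.....
After op 2 (insert('m')): buffer="fgmtgmjgmfeywq" (len 14), cursors c1@3 c2@6 c3@9, authorship .11.22.33.....
After op 3 (move_left): buffer="fgmtgmjgmfeywq" (len 14), cursors c1@2 c2@5 c3@8, authorship .11.22.33.....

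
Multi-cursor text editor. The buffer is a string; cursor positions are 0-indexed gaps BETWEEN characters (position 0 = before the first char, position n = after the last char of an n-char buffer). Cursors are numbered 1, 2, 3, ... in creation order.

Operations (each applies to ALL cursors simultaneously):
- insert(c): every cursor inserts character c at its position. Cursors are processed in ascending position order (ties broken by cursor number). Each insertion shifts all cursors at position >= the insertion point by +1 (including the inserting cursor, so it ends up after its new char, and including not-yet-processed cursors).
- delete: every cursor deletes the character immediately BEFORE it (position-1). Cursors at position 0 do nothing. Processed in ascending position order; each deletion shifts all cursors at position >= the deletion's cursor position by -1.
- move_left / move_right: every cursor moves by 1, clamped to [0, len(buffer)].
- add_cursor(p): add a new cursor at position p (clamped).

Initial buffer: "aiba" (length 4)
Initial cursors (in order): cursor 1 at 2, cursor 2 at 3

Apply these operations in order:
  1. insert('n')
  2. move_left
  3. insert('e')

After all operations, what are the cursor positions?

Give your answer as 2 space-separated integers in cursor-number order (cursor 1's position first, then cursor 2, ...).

After op 1 (insert('n')): buffer="ainbna" (len 6), cursors c1@3 c2@5, authorship ..1.2.
After op 2 (move_left): buffer="ainbna" (len 6), cursors c1@2 c2@4, authorship ..1.2.
After op 3 (insert('e')): buffer="aienbena" (len 8), cursors c1@3 c2@6, authorship ..11.22.

Answer: 3 6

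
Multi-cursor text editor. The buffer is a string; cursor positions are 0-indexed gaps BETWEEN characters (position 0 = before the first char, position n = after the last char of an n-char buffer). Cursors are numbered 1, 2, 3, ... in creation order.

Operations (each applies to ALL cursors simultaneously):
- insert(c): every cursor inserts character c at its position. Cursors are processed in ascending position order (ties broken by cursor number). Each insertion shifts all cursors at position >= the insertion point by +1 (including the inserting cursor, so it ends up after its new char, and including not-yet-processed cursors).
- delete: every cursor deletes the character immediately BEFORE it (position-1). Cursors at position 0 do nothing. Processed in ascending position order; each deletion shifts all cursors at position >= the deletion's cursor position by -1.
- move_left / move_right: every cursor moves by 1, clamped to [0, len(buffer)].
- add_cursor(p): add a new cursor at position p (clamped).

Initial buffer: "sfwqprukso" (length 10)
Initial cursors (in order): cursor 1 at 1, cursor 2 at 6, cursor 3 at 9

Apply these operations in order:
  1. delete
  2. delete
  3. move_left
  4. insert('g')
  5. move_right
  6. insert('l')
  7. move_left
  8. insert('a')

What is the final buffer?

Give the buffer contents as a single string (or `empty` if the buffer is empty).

After op 1 (delete): buffer="fwqpuko" (len 7), cursors c1@0 c2@4 c3@6, authorship .......
After op 2 (delete): buffer="fwquo" (len 5), cursors c1@0 c2@3 c3@4, authorship .....
After op 3 (move_left): buffer="fwquo" (len 5), cursors c1@0 c2@2 c3@3, authorship .....
After op 4 (insert('g')): buffer="gfwgqguo" (len 8), cursors c1@1 c2@4 c3@6, authorship 1..2.3..
After op 5 (move_right): buffer="gfwgqguo" (len 8), cursors c1@2 c2@5 c3@7, authorship 1..2.3..
After op 6 (insert('l')): buffer="gflwgqlgulo" (len 11), cursors c1@3 c2@7 c3@10, authorship 1.1.2.23.3.
After op 7 (move_left): buffer="gflwgqlgulo" (len 11), cursors c1@2 c2@6 c3@9, authorship 1.1.2.23.3.
After op 8 (insert('a')): buffer="gfalwgqalgualo" (len 14), cursors c1@3 c2@8 c3@12, authorship 1.11.2.223.33.

Answer: gfalwgqalgualo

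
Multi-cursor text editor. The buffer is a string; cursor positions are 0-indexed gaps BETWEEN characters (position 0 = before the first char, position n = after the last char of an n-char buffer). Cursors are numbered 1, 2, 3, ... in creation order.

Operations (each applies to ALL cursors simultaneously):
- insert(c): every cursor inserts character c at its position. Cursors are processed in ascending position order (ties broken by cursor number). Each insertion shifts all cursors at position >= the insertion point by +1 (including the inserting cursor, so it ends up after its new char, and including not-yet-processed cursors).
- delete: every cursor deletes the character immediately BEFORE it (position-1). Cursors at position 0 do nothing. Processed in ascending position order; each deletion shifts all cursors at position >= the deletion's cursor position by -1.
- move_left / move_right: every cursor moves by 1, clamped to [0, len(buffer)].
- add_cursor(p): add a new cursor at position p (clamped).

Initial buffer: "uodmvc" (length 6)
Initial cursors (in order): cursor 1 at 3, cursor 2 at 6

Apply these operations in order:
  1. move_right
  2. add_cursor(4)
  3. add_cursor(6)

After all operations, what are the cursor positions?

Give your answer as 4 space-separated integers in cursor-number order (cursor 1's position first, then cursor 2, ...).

After op 1 (move_right): buffer="uodmvc" (len 6), cursors c1@4 c2@6, authorship ......
After op 2 (add_cursor(4)): buffer="uodmvc" (len 6), cursors c1@4 c3@4 c2@6, authorship ......
After op 3 (add_cursor(6)): buffer="uodmvc" (len 6), cursors c1@4 c3@4 c2@6 c4@6, authorship ......

Answer: 4 6 4 6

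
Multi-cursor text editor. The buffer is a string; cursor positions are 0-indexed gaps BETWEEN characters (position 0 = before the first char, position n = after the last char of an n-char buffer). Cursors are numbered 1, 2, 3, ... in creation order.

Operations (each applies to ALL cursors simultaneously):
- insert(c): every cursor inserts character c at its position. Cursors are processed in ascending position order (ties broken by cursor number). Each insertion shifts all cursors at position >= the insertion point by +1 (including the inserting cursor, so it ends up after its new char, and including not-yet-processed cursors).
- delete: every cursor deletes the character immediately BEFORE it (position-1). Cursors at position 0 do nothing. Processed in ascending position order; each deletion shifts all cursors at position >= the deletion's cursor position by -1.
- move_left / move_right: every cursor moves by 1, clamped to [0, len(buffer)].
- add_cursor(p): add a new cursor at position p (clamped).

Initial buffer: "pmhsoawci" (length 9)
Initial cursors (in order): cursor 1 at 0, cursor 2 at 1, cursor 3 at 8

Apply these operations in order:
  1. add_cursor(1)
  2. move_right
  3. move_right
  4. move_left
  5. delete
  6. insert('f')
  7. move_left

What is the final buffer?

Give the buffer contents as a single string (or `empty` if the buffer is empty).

Answer: fffhsoawfi

Derivation:
After op 1 (add_cursor(1)): buffer="pmhsoawci" (len 9), cursors c1@0 c2@1 c4@1 c3@8, authorship .........
After op 2 (move_right): buffer="pmhsoawci" (len 9), cursors c1@1 c2@2 c4@2 c3@9, authorship .........
After op 3 (move_right): buffer="pmhsoawci" (len 9), cursors c1@2 c2@3 c4@3 c3@9, authorship .........
After op 4 (move_left): buffer="pmhsoawci" (len 9), cursors c1@1 c2@2 c4@2 c3@8, authorship .........
After op 5 (delete): buffer="hsoawi" (len 6), cursors c1@0 c2@0 c4@0 c3@5, authorship ......
After op 6 (insert('f')): buffer="fffhsoawfi" (len 10), cursors c1@3 c2@3 c4@3 c3@9, authorship 124.....3.
After op 7 (move_left): buffer="fffhsoawfi" (len 10), cursors c1@2 c2@2 c4@2 c3@8, authorship 124.....3.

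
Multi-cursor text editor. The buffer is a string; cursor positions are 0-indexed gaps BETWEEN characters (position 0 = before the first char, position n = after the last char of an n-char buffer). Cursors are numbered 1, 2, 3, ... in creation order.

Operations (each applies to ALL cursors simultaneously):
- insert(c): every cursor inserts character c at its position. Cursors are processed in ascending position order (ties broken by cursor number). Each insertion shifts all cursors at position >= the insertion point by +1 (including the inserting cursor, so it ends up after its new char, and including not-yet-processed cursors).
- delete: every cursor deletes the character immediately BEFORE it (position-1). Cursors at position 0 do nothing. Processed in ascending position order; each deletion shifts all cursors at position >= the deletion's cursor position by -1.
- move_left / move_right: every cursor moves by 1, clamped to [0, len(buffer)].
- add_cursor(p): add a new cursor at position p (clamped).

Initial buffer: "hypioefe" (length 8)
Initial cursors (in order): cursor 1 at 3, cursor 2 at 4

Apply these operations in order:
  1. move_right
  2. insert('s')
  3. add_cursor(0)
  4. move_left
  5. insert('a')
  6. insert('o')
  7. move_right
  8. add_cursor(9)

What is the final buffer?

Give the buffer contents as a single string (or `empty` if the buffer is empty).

After op 1 (move_right): buffer="hypioefe" (len 8), cursors c1@4 c2@5, authorship ........
After op 2 (insert('s')): buffer="hypisosefe" (len 10), cursors c1@5 c2@7, authorship ....1.2...
After op 3 (add_cursor(0)): buffer="hypisosefe" (len 10), cursors c3@0 c1@5 c2@7, authorship ....1.2...
After op 4 (move_left): buffer="hypisosefe" (len 10), cursors c3@0 c1@4 c2@6, authorship ....1.2...
After op 5 (insert('a')): buffer="ahypiasoasefe" (len 13), cursors c3@1 c1@6 c2@9, authorship 3....11.22...
After op 6 (insert('o')): buffer="aohypiaosoaosefe" (len 16), cursors c3@2 c1@8 c2@12, authorship 33....111.222...
After op 7 (move_right): buffer="aohypiaosoaosefe" (len 16), cursors c3@3 c1@9 c2@13, authorship 33....111.222...
After op 8 (add_cursor(9)): buffer="aohypiaosoaosefe" (len 16), cursors c3@3 c1@9 c4@9 c2@13, authorship 33....111.222...

Answer: aohypiaosoaosefe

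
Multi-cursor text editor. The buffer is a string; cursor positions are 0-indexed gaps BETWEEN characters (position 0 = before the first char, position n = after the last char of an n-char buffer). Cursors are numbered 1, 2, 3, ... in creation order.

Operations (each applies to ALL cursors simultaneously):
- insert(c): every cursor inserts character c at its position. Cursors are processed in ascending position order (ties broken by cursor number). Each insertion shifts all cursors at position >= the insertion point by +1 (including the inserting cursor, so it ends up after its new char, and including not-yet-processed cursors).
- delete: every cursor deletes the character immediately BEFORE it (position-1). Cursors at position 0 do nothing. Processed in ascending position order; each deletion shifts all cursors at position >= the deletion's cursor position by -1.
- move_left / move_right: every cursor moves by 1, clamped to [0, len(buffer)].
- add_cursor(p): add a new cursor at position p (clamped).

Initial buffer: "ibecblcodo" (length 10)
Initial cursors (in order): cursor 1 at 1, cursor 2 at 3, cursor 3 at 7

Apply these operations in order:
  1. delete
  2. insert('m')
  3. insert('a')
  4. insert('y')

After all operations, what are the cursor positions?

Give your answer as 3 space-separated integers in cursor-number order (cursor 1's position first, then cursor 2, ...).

After op 1 (delete): buffer="bcblodo" (len 7), cursors c1@0 c2@1 c3@4, authorship .......
After op 2 (insert('m')): buffer="mbmcblmodo" (len 10), cursors c1@1 c2@3 c3@7, authorship 1.2...3...
After op 3 (insert('a')): buffer="mabmacblmaodo" (len 13), cursors c1@2 c2@5 c3@10, authorship 11.22...33...
After op 4 (insert('y')): buffer="maybmaycblmayodo" (len 16), cursors c1@3 c2@7 c3@13, authorship 111.222...333...

Answer: 3 7 13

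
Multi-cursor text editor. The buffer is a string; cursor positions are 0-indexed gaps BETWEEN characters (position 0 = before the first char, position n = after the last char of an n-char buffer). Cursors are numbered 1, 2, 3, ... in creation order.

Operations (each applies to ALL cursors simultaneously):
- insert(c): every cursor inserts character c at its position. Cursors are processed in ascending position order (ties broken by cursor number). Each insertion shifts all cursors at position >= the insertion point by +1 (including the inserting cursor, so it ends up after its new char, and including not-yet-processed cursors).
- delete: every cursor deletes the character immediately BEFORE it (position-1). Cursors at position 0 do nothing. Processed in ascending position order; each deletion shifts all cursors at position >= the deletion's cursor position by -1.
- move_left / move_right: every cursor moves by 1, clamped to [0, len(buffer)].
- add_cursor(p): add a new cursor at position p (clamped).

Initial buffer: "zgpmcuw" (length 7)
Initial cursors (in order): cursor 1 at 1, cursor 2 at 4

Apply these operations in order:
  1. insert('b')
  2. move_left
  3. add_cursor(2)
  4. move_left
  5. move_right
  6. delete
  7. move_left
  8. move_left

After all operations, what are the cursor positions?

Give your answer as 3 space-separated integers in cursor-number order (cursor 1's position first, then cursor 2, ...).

After op 1 (insert('b')): buffer="zbgpmbcuw" (len 9), cursors c1@2 c2@6, authorship .1...2...
After op 2 (move_left): buffer="zbgpmbcuw" (len 9), cursors c1@1 c2@5, authorship .1...2...
After op 3 (add_cursor(2)): buffer="zbgpmbcuw" (len 9), cursors c1@1 c3@2 c2@5, authorship .1...2...
After op 4 (move_left): buffer="zbgpmbcuw" (len 9), cursors c1@0 c3@1 c2@4, authorship .1...2...
After op 5 (move_right): buffer="zbgpmbcuw" (len 9), cursors c1@1 c3@2 c2@5, authorship .1...2...
After op 6 (delete): buffer="gpbcuw" (len 6), cursors c1@0 c3@0 c2@2, authorship ..2...
After op 7 (move_left): buffer="gpbcuw" (len 6), cursors c1@0 c3@0 c2@1, authorship ..2...
After op 8 (move_left): buffer="gpbcuw" (len 6), cursors c1@0 c2@0 c3@0, authorship ..2...

Answer: 0 0 0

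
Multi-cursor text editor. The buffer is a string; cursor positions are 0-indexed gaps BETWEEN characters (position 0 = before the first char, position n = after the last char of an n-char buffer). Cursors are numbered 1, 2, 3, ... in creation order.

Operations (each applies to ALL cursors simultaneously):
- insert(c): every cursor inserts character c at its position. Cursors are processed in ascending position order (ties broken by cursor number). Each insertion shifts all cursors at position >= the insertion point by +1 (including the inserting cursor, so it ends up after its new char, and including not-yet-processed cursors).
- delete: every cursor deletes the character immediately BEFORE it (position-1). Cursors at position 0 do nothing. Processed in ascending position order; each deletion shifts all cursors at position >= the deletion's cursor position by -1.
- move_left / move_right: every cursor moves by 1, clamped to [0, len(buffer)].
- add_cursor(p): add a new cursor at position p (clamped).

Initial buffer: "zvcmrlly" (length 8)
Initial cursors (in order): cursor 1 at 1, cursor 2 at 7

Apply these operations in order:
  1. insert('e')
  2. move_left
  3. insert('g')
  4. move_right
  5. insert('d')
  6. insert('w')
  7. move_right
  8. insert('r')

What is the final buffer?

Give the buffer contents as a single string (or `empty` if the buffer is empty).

After op 1 (insert('e')): buffer="zevcmrlley" (len 10), cursors c1@2 c2@9, authorship .1......2.
After op 2 (move_left): buffer="zevcmrlley" (len 10), cursors c1@1 c2@8, authorship .1......2.
After op 3 (insert('g')): buffer="zgevcmrllgey" (len 12), cursors c1@2 c2@10, authorship .11......22.
After op 4 (move_right): buffer="zgevcmrllgey" (len 12), cursors c1@3 c2@11, authorship .11......22.
After op 5 (insert('d')): buffer="zgedvcmrllgedy" (len 14), cursors c1@4 c2@13, authorship .111......222.
After op 6 (insert('w')): buffer="zgedwvcmrllgedwy" (len 16), cursors c1@5 c2@15, authorship .1111......2222.
After op 7 (move_right): buffer="zgedwvcmrllgedwy" (len 16), cursors c1@6 c2@16, authorship .1111......2222.
After op 8 (insert('r')): buffer="zgedwvrcmrllgedwyr" (len 18), cursors c1@7 c2@18, authorship .1111.1.....2222.2

Answer: zgedwvrcmrllgedwyr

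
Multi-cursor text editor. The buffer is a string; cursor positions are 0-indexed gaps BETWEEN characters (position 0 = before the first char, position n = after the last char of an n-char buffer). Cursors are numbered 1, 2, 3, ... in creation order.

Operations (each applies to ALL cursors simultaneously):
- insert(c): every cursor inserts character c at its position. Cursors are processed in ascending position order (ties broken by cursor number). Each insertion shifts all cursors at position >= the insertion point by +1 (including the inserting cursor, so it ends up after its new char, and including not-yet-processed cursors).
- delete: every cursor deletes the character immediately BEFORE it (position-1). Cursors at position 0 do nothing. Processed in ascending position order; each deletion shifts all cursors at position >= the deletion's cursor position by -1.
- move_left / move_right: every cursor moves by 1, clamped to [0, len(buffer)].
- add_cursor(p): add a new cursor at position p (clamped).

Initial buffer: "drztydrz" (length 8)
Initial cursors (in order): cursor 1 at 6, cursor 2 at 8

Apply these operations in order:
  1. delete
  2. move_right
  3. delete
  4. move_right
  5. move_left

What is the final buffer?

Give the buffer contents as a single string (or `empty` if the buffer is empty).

Answer: drzt

Derivation:
After op 1 (delete): buffer="drztyr" (len 6), cursors c1@5 c2@6, authorship ......
After op 2 (move_right): buffer="drztyr" (len 6), cursors c1@6 c2@6, authorship ......
After op 3 (delete): buffer="drzt" (len 4), cursors c1@4 c2@4, authorship ....
After op 4 (move_right): buffer="drzt" (len 4), cursors c1@4 c2@4, authorship ....
After op 5 (move_left): buffer="drzt" (len 4), cursors c1@3 c2@3, authorship ....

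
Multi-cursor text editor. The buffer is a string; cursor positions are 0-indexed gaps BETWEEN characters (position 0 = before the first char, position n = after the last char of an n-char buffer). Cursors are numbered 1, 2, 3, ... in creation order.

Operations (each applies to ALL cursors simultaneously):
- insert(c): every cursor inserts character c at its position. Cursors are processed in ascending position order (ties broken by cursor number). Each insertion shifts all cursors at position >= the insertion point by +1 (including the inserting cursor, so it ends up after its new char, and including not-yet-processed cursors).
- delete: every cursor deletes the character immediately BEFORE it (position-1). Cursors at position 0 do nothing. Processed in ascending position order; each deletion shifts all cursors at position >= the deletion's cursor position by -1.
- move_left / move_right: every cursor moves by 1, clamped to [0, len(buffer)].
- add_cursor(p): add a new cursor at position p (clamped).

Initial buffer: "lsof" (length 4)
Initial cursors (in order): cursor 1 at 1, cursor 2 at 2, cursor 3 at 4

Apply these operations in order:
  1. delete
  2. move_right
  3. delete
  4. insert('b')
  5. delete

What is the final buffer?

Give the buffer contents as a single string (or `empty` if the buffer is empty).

Answer: empty

Derivation:
After op 1 (delete): buffer="o" (len 1), cursors c1@0 c2@0 c3@1, authorship .
After op 2 (move_right): buffer="o" (len 1), cursors c1@1 c2@1 c3@1, authorship .
After op 3 (delete): buffer="" (len 0), cursors c1@0 c2@0 c3@0, authorship 
After op 4 (insert('b')): buffer="bbb" (len 3), cursors c1@3 c2@3 c3@3, authorship 123
After op 5 (delete): buffer="" (len 0), cursors c1@0 c2@0 c3@0, authorship 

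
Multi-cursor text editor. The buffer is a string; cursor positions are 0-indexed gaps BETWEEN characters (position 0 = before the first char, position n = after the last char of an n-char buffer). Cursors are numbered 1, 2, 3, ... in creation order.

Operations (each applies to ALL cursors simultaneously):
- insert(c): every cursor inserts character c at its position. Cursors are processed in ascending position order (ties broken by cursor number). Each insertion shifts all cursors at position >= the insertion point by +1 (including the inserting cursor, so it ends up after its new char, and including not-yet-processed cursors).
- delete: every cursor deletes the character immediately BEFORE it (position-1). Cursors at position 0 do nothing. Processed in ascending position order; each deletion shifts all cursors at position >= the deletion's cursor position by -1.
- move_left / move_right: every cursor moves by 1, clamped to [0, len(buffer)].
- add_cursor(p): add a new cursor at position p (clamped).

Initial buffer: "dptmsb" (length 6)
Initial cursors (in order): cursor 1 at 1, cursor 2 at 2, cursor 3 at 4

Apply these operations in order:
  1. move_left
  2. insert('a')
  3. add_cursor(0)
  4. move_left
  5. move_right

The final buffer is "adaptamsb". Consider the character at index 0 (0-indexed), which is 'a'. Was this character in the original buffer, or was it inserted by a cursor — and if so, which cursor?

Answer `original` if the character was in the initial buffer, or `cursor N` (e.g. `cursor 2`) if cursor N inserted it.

Answer: cursor 1

Derivation:
After op 1 (move_left): buffer="dptmsb" (len 6), cursors c1@0 c2@1 c3@3, authorship ......
After op 2 (insert('a')): buffer="adaptamsb" (len 9), cursors c1@1 c2@3 c3@6, authorship 1.2..3...
After op 3 (add_cursor(0)): buffer="adaptamsb" (len 9), cursors c4@0 c1@1 c2@3 c3@6, authorship 1.2..3...
After op 4 (move_left): buffer="adaptamsb" (len 9), cursors c1@0 c4@0 c2@2 c3@5, authorship 1.2..3...
After op 5 (move_right): buffer="adaptamsb" (len 9), cursors c1@1 c4@1 c2@3 c3@6, authorship 1.2..3...
Authorship (.=original, N=cursor N): 1 . 2 . . 3 . . .
Index 0: author = 1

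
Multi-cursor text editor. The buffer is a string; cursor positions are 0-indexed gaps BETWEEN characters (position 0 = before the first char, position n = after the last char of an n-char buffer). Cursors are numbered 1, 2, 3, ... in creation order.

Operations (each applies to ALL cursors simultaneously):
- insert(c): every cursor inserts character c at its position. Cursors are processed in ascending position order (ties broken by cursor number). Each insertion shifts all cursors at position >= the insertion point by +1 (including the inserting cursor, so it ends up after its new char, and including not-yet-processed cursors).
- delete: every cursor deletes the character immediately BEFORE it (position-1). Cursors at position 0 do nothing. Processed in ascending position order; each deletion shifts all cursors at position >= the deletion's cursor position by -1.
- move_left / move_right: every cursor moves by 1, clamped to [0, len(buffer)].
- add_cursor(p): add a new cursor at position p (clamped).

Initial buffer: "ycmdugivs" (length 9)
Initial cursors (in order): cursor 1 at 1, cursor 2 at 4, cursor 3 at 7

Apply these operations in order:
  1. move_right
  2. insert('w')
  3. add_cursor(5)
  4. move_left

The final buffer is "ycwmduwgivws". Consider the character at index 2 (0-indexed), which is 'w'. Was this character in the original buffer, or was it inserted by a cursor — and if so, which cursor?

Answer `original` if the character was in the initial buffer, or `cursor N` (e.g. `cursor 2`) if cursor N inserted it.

After op 1 (move_right): buffer="ycmdugivs" (len 9), cursors c1@2 c2@5 c3@8, authorship .........
After op 2 (insert('w')): buffer="ycwmduwgivws" (len 12), cursors c1@3 c2@7 c3@11, authorship ..1...2...3.
After op 3 (add_cursor(5)): buffer="ycwmduwgivws" (len 12), cursors c1@3 c4@5 c2@7 c3@11, authorship ..1...2...3.
After op 4 (move_left): buffer="ycwmduwgivws" (len 12), cursors c1@2 c4@4 c2@6 c3@10, authorship ..1...2...3.
Authorship (.=original, N=cursor N): . . 1 . . . 2 . . . 3 .
Index 2: author = 1

Answer: cursor 1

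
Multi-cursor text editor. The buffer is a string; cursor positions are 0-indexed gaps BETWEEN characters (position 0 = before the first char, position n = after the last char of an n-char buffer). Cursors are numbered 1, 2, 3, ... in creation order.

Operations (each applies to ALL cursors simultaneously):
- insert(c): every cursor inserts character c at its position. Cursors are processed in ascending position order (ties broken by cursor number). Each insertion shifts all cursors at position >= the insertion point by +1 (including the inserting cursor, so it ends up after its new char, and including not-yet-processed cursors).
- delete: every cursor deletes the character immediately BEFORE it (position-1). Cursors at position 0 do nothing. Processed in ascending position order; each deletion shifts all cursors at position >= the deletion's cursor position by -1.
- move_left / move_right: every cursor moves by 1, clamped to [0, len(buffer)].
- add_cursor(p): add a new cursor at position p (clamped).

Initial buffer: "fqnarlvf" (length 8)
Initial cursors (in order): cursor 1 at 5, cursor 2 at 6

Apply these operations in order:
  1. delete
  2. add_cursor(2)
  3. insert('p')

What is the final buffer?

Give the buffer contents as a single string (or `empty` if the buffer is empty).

Answer: fqpnappvf

Derivation:
After op 1 (delete): buffer="fqnavf" (len 6), cursors c1@4 c2@4, authorship ......
After op 2 (add_cursor(2)): buffer="fqnavf" (len 6), cursors c3@2 c1@4 c2@4, authorship ......
After op 3 (insert('p')): buffer="fqpnappvf" (len 9), cursors c3@3 c1@7 c2@7, authorship ..3..12..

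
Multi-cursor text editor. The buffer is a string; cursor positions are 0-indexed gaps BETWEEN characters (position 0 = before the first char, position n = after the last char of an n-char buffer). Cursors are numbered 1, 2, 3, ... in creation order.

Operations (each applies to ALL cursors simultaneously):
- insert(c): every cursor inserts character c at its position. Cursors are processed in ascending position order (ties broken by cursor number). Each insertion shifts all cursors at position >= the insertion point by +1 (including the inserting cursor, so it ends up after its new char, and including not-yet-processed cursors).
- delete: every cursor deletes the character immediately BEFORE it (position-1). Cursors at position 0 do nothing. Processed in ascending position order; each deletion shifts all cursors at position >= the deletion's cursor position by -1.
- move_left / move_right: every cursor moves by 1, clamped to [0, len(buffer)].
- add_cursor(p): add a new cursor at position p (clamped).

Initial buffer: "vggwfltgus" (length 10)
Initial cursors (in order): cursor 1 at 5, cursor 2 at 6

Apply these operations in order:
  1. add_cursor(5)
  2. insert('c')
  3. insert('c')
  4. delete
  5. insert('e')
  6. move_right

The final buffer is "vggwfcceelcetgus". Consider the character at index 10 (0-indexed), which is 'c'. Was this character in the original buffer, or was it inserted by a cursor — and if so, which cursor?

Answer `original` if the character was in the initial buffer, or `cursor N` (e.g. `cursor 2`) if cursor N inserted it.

Answer: cursor 2

Derivation:
After op 1 (add_cursor(5)): buffer="vggwfltgus" (len 10), cursors c1@5 c3@5 c2@6, authorship ..........
After op 2 (insert('c')): buffer="vggwfcclctgus" (len 13), cursors c1@7 c3@7 c2@9, authorship .....13.2....
After op 3 (insert('c')): buffer="vggwfcccclcctgus" (len 16), cursors c1@9 c3@9 c2@12, authorship .....1313.22....
After op 4 (delete): buffer="vggwfcclctgus" (len 13), cursors c1@7 c3@7 c2@9, authorship .....13.2....
After op 5 (insert('e')): buffer="vggwfcceelcetgus" (len 16), cursors c1@9 c3@9 c2@12, authorship .....1313.22....
After op 6 (move_right): buffer="vggwfcceelcetgus" (len 16), cursors c1@10 c3@10 c2@13, authorship .....1313.22....
Authorship (.=original, N=cursor N): . . . . . 1 3 1 3 . 2 2 . . . .
Index 10: author = 2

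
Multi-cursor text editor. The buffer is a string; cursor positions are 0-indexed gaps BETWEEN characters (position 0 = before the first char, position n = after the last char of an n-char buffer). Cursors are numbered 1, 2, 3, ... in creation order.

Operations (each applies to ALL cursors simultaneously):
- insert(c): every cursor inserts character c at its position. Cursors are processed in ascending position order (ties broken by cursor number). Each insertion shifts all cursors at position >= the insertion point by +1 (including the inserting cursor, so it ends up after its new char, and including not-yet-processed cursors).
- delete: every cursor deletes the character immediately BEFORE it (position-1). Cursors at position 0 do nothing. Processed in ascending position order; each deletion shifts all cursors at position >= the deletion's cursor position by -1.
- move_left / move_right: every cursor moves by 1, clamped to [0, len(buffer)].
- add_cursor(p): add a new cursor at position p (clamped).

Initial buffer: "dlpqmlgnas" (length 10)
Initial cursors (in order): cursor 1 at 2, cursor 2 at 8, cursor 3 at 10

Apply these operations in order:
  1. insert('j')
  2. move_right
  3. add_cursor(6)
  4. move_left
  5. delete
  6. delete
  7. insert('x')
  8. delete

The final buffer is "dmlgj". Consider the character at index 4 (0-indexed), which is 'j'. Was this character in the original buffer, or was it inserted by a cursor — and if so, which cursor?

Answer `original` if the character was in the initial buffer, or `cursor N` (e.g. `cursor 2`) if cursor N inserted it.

After op 1 (insert('j')): buffer="dljpqmlgnjasj" (len 13), cursors c1@3 c2@10 c3@13, authorship ..1......2..3
After op 2 (move_right): buffer="dljpqmlgnjasj" (len 13), cursors c1@4 c2@11 c3@13, authorship ..1......2..3
After op 3 (add_cursor(6)): buffer="dljpqmlgnjasj" (len 13), cursors c1@4 c4@6 c2@11 c3@13, authorship ..1......2..3
After op 4 (move_left): buffer="dljpqmlgnjasj" (len 13), cursors c1@3 c4@5 c2@10 c3@12, authorship ..1......2..3
After op 5 (delete): buffer="dlpmlgnaj" (len 9), cursors c1@2 c4@3 c2@7 c3@8, authorship ........3
After op 6 (delete): buffer="dmlgj" (len 5), cursors c1@1 c4@1 c2@4 c3@4, authorship ....3
After op 7 (insert('x')): buffer="dxxmlgxxj" (len 9), cursors c1@3 c4@3 c2@8 c3@8, authorship .14...233
After op 8 (delete): buffer="dmlgj" (len 5), cursors c1@1 c4@1 c2@4 c3@4, authorship ....3
Authorship (.=original, N=cursor N): . . . . 3
Index 4: author = 3

Answer: cursor 3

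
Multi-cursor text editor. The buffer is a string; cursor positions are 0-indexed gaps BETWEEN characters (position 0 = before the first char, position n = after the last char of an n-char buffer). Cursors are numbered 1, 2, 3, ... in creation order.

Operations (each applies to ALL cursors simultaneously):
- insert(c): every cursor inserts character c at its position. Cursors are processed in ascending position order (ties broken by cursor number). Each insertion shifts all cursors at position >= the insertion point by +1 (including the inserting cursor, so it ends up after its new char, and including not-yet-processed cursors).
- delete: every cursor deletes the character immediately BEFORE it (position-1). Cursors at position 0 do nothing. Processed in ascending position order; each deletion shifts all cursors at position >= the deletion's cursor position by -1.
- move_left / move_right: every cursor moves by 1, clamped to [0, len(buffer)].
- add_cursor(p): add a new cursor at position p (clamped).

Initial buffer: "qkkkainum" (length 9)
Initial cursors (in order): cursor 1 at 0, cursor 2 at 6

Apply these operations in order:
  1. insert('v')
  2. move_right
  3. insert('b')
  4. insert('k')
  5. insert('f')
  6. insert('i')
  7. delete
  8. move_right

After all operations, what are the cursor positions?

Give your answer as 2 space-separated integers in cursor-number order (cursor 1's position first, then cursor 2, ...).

Answer: 6 16

Derivation:
After op 1 (insert('v')): buffer="vqkkkaivnum" (len 11), cursors c1@1 c2@8, authorship 1......2...
After op 2 (move_right): buffer="vqkkkaivnum" (len 11), cursors c1@2 c2@9, authorship 1......2...
After op 3 (insert('b')): buffer="vqbkkkaivnbum" (len 13), cursors c1@3 c2@11, authorship 1.1.....2.2..
After op 4 (insert('k')): buffer="vqbkkkkaivnbkum" (len 15), cursors c1@4 c2@13, authorship 1.11.....2.22..
After op 5 (insert('f')): buffer="vqbkfkkkaivnbkfum" (len 17), cursors c1@5 c2@15, authorship 1.111.....2.222..
After op 6 (insert('i')): buffer="vqbkfikkkaivnbkfium" (len 19), cursors c1@6 c2@17, authorship 1.1111.....2.2222..
After op 7 (delete): buffer="vqbkfkkkaivnbkfum" (len 17), cursors c1@5 c2@15, authorship 1.111.....2.222..
After op 8 (move_right): buffer="vqbkfkkkaivnbkfum" (len 17), cursors c1@6 c2@16, authorship 1.111.....2.222..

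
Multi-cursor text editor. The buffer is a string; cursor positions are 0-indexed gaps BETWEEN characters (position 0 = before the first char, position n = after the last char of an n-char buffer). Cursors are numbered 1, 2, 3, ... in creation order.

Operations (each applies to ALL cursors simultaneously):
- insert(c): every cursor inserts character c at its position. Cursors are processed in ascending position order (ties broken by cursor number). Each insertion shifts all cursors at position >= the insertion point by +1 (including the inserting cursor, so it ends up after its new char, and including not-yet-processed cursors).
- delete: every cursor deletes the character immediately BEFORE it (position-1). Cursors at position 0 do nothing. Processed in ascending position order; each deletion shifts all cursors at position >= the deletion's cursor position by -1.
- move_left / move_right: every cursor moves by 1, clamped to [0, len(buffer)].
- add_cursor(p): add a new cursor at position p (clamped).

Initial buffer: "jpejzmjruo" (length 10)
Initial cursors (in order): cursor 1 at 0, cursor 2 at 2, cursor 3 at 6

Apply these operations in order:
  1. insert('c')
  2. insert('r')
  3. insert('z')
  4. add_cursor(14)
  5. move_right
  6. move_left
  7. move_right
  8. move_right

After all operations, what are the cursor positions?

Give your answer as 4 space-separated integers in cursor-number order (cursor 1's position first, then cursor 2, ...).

After op 1 (insert('c')): buffer="cjpcejzmcjruo" (len 13), cursors c1@1 c2@4 c3@9, authorship 1..2....3....
After op 2 (insert('r')): buffer="crjpcrejzmcrjruo" (len 16), cursors c1@2 c2@6 c3@12, authorship 11..22....33....
After op 3 (insert('z')): buffer="crzjpcrzejzmcrzjruo" (len 19), cursors c1@3 c2@8 c3@15, authorship 111..222....333....
After op 4 (add_cursor(14)): buffer="crzjpcrzejzmcrzjruo" (len 19), cursors c1@3 c2@8 c4@14 c3@15, authorship 111..222....333....
After op 5 (move_right): buffer="crzjpcrzejzmcrzjruo" (len 19), cursors c1@4 c2@9 c4@15 c3@16, authorship 111..222....333....
After op 6 (move_left): buffer="crzjpcrzejzmcrzjruo" (len 19), cursors c1@3 c2@8 c4@14 c3@15, authorship 111..222....333....
After op 7 (move_right): buffer="crzjpcrzejzmcrzjruo" (len 19), cursors c1@4 c2@9 c4@15 c3@16, authorship 111..222....333....
After op 8 (move_right): buffer="crzjpcrzejzmcrzjruo" (len 19), cursors c1@5 c2@10 c4@16 c3@17, authorship 111..222....333....

Answer: 5 10 17 16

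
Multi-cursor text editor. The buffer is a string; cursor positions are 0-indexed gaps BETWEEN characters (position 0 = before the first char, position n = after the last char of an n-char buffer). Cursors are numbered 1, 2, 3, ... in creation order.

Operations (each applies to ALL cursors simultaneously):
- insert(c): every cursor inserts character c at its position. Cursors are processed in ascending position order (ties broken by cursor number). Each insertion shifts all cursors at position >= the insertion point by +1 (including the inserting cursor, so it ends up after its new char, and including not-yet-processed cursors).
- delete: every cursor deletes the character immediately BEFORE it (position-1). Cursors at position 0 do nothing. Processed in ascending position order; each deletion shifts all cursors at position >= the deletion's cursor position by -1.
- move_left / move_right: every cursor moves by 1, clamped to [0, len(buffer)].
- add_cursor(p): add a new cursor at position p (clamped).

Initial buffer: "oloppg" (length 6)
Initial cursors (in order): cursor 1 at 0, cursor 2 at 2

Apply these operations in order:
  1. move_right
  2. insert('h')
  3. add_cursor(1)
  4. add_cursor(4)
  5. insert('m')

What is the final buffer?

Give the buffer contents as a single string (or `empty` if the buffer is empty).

Answer: omhmlomhmppg

Derivation:
After op 1 (move_right): buffer="oloppg" (len 6), cursors c1@1 c2@3, authorship ......
After op 2 (insert('h')): buffer="ohlohppg" (len 8), cursors c1@2 c2@5, authorship .1..2...
After op 3 (add_cursor(1)): buffer="ohlohppg" (len 8), cursors c3@1 c1@2 c2@5, authorship .1..2...
After op 4 (add_cursor(4)): buffer="ohlohppg" (len 8), cursors c3@1 c1@2 c4@4 c2@5, authorship .1..2...
After op 5 (insert('m')): buffer="omhmlomhmppg" (len 12), cursors c3@2 c1@4 c4@7 c2@9, authorship .311..422...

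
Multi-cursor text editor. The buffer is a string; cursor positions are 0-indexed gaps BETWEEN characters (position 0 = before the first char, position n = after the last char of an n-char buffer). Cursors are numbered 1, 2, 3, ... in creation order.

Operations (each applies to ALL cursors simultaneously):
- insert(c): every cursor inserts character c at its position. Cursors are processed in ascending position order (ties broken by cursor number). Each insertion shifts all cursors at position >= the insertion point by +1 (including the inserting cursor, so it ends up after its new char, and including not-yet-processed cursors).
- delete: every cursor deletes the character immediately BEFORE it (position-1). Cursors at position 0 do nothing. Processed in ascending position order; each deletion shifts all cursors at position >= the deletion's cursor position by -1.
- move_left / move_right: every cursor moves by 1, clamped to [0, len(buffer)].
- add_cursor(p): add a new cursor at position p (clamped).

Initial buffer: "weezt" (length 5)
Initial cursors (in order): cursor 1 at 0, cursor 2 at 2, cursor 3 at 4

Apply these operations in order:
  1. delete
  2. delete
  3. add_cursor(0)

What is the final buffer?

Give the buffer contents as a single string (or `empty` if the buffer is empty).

Answer: t

Derivation:
After op 1 (delete): buffer="wet" (len 3), cursors c1@0 c2@1 c3@2, authorship ...
After op 2 (delete): buffer="t" (len 1), cursors c1@0 c2@0 c3@0, authorship .
After op 3 (add_cursor(0)): buffer="t" (len 1), cursors c1@0 c2@0 c3@0 c4@0, authorship .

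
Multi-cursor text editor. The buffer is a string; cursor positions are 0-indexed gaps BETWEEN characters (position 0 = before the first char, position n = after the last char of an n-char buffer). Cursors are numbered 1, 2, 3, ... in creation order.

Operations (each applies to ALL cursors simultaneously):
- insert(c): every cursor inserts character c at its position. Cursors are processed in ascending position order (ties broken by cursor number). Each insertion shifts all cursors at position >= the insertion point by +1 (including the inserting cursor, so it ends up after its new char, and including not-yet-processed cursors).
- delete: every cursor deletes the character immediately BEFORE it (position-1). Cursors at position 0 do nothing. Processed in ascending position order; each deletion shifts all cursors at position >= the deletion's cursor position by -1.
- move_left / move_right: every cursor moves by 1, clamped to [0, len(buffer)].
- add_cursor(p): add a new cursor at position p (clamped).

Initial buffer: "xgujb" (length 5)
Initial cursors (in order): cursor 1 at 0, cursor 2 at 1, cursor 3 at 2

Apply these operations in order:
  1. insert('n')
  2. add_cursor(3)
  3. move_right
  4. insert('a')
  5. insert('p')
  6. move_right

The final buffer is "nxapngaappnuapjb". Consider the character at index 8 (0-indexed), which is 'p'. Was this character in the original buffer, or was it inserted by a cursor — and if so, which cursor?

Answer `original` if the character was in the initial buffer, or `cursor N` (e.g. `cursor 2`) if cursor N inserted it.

Answer: cursor 2

Derivation:
After op 1 (insert('n')): buffer="nxngnujb" (len 8), cursors c1@1 c2@3 c3@5, authorship 1.2.3...
After op 2 (add_cursor(3)): buffer="nxngnujb" (len 8), cursors c1@1 c2@3 c4@3 c3@5, authorship 1.2.3...
After op 3 (move_right): buffer="nxngnujb" (len 8), cursors c1@2 c2@4 c4@4 c3@6, authorship 1.2.3...
After op 4 (insert('a')): buffer="nxangaanuajb" (len 12), cursors c1@3 c2@7 c4@7 c3@10, authorship 1.12.243.3..
After op 5 (insert('p')): buffer="nxapngaappnuapjb" (len 16), cursors c1@4 c2@10 c4@10 c3@14, authorship 1.112.24243.33..
After op 6 (move_right): buffer="nxapngaappnuapjb" (len 16), cursors c1@5 c2@11 c4@11 c3@15, authorship 1.112.24243.33..
Authorship (.=original, N=cursor N): 1 . 1 1 2 . 2 4 2 4 3 . 3 3 . .
Index 8: author = 2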